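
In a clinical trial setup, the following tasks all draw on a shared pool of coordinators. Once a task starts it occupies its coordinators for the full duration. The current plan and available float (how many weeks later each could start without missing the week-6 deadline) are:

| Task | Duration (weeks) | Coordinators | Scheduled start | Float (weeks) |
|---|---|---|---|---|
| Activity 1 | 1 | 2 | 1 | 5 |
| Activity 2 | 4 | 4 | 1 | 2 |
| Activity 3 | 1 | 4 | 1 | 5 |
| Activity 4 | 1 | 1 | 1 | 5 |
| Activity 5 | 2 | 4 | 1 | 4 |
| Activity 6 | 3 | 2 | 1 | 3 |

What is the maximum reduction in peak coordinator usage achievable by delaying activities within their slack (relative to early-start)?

9

Early-start peak: w1:17  w2:10  w3:6  w4:4  w5:0  w6:0 ⇒ 17.
Leveled (Activity 1@1, Activity 2@1, Activity 3@2, Activity 4@1, Activity 5@5, Activity 6@3): w1:7  w2:8  w3:6  w4:6  w5:6  w6:4 ⇒ 8.
Reduction 17 − 8 = 9.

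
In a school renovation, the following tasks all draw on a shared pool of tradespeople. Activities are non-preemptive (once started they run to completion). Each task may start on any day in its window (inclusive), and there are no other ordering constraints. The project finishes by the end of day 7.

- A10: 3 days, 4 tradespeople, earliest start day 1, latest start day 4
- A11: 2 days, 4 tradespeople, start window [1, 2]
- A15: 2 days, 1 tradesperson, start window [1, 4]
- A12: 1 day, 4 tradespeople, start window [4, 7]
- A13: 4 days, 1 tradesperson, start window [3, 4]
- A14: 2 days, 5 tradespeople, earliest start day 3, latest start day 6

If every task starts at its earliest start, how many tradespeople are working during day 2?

At early start, day 2 has: A10, A11, A15.
Demand: 4 + 4 + 1 = 9.

9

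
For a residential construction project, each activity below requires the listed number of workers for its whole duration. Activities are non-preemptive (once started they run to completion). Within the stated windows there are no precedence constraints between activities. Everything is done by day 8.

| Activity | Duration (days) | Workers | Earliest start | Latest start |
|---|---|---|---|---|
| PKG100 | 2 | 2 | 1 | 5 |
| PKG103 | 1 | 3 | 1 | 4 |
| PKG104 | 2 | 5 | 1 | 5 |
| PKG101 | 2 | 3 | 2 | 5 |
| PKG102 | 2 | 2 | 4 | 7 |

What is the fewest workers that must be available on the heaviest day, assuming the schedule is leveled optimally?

Early-start (PKG100@1, PKG103@1, PKG104@1, PKG101@2, PKG102@4) gives peak 10: d1:10  d2:10  d3:3  d4:2  d5:2  d6:0  d7:0  d8:0.
Shift PKG104→3, PKG101→5, PKG102→5.
Schedule PKG100@1, PKG103@1, PKG104@3, PKG101@5, PKG102@5: d1:5  d2:2  d3:5  d4:5  d5:5  d6:5  d7:0  d8:0 — peak 5.

5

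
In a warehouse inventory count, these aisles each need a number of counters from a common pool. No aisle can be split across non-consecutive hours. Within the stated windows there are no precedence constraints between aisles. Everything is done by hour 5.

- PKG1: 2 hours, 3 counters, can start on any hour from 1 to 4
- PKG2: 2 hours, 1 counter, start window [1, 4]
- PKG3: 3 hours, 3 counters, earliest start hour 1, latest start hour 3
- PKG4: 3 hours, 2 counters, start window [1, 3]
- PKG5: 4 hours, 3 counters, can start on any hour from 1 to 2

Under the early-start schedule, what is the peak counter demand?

12

Early-start schedule: PKG1@1, PKG2@1, PKG3@1, PKG4@1, PKG5@1.
Load per hour: hour 1: 12, hour 2: 12, hour 3: 8, hour 4: 3, hour 5: 0.
Peak is 12.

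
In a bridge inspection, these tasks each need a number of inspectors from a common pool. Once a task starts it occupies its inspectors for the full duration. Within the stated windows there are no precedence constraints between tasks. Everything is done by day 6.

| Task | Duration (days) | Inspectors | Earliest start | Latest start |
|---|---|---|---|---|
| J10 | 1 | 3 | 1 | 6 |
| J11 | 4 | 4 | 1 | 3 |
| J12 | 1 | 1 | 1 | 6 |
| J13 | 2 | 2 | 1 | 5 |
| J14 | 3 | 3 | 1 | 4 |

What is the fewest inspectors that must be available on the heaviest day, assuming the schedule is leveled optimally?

7

Early-start (J10@1, J11@1, J12@1, J13@1, J14@1) gives peak 13: d1:13  d2:9  d3:7  d4:4  d5:0  d6:0.
Shift J12→2, J13→2, J14→4.
Schedule J10@1, J11@1, J12@2, J13@2, J14@4: d1:7  d2:7  d3:6  d4:7  d5:3  d6:3 — peak 7.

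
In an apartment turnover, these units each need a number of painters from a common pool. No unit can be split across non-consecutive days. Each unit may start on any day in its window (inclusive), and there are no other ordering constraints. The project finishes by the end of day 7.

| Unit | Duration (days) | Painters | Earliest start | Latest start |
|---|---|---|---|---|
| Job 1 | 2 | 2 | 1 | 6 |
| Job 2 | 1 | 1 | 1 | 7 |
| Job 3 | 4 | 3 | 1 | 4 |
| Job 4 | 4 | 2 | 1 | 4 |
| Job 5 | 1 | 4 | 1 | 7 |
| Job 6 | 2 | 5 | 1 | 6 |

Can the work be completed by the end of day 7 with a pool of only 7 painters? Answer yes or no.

Schedule Job 1@1, Job 2@1, Job 3@1, Job 4@2, Job 5@5, Job 6@6: d1:6  d2:7  d3:5  d4:5  d5:6  d6:5  d7:5 — peak 7 ≤ 7.

yes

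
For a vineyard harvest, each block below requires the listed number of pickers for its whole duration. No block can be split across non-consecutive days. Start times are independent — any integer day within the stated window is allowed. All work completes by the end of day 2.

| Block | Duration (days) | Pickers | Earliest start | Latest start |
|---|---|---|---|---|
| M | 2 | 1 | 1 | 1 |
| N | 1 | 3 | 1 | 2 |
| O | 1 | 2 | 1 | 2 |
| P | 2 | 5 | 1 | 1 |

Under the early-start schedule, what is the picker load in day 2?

At early start, day 2 has: M, P.
Demand: 1 + 5 = 6.

6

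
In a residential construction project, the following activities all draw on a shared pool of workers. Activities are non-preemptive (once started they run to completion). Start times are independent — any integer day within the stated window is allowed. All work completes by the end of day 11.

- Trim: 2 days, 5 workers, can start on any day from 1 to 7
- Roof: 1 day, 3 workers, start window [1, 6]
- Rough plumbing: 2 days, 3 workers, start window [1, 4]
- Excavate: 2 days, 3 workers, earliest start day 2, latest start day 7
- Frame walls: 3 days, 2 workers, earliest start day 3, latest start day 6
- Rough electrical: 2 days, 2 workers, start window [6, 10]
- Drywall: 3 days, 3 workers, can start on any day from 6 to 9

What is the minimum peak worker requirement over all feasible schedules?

Early-start (Trim@1, Roof@1, Rough plumbing@1, Excavate@2, Frame walls@3, Rough electrical@6, Drywall@6) gives peak 11: d1:11  d2:11  d3:5  d4:2  d5:2  d6:5  d7:5  d8:3  d9:0  d10:0  d11:0.
Shift Roof→3, Rough plumbing→4, Excavate→6, Drywall→8.
Schedule Trim@1, Roof@3, Rough plumbing@4, Excavate@6, Frame walls@3, Rough electrical@6, Drywall@8: d1:5  d2:5  d3:5  d4:5  d5:5  d6:5  d7:5  d8:3  d9:3  d10:3  d11:0 — peak 5.

5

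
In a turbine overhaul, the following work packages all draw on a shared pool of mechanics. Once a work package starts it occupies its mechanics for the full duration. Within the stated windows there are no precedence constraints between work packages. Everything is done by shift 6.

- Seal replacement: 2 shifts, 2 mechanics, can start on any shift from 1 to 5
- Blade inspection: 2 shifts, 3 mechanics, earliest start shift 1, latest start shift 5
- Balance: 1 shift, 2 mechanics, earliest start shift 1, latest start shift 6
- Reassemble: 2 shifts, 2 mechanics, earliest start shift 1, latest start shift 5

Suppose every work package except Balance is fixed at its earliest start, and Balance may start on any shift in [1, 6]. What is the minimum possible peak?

Balance@1: s1:9  s2:7  s3:0  s4:0  s5:0  s6:0 → peak 9
Balance@2: s1:7  s2:9  s3:0  s4:0  s5:0  s6:0 → peak 9
Balance@3: s1:7  s2:7  s3:2  s4:0  s5:0  s6:0 → peak 7
Balance@4: s1:7  s2:7  s3:0  s4:2  s5:0  s6:0 → peak 7
Balance@5: s1:7  s2:7  s3:0  s4:0  s5:2  s6:0 → peak 7
Balance@6: s1:7  s2:7  s3:0  s4:0  s5:0  s6:2 → peak 7
Best is Balance@3, peak 7.

7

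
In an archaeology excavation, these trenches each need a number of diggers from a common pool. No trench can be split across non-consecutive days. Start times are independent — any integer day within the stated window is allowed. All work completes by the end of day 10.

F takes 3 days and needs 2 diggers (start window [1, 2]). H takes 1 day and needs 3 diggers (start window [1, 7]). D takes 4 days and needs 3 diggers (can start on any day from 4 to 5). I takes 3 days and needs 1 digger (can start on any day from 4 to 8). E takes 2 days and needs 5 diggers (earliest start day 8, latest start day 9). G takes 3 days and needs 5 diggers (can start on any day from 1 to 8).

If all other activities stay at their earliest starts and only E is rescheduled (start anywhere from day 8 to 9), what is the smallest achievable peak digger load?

10

E@8: d1:10  d2:7  d3:7  d4:4  d5:4  d6:4  d7:3  d8:5  d9:5  d10:0 → peak 10
E@9: d1:10  d2:7  d3:7  d4:4  d5:4  d6:4  d7:3  d8:0  d9:5  d10:5 → peak 10
Best is E@8, peak 10.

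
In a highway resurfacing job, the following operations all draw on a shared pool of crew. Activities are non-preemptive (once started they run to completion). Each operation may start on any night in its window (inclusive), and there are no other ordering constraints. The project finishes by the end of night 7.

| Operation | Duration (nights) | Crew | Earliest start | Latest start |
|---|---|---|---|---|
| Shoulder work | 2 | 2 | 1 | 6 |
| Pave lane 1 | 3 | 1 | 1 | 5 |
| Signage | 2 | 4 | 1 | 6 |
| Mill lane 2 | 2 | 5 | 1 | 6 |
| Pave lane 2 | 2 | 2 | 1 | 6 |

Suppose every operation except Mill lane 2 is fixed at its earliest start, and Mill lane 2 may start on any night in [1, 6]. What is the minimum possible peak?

9

Mill lane 2@1: n1:14  n2:14  n3:1  n4:0  n5:0  n6:0  n7:0 → peak 14
Mill lane 2@2: n1:9  n2:14  n3:6  n4:0  n5:0  n6:0  n7:0 → peak 14
Mill lane 2@3: n1:9  n2:9  n3:6  n4:5  n5:0  n6:0  n7:0 → peak 9
Mill lane 2@4: n1:9  n2:9  n3:1  n4:5  n5:5  n6:0  n7:0 → peak 9
Mill lane 2@5: n1:9  n2:9  n3:1  n4:0  n5:5  n6:5  n7:0 → peak 9
Mill lane 2@6: n1:9  n2:9  n3:1  n4:0  n5:0  n6:5  n7:5 → peak 9
Best is Mill lane 2@3, peak 9.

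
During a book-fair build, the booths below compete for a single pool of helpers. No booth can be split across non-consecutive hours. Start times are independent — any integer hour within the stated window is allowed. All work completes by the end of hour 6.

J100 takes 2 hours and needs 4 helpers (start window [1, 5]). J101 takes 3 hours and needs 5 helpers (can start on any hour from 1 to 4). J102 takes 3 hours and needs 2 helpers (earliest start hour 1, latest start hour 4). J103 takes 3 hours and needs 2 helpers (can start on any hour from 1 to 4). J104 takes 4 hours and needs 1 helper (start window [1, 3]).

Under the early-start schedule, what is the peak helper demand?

14

Early-start schedule: J100@1, J101@1, J102@1, J103@1, J104@1.
Load per hour: hour 1: 14, hour 2: 14, hour 3: 10, hour 4: 1, hour 5: 0, hour 6: 0.
Peak is 14.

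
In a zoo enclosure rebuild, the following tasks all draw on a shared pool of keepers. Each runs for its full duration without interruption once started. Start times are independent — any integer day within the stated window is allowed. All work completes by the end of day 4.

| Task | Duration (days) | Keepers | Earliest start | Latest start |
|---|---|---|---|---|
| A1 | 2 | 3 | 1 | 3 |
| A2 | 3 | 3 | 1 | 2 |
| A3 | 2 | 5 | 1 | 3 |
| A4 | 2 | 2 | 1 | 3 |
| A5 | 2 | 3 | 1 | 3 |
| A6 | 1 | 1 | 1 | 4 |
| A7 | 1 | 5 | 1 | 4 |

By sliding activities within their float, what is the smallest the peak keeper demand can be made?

Early-start (A1@1, A2@1, A3@1, A4@1, A5@1, A6@1, A7@1) gives peak 22: d1:22  d2:16  d3:3  d4:0.
Shift A4→3, A5→3, A6→3, A7→4.
Schedule A1@1, A2@1, A3@1, A4@3, A5@3, A6@3, A7@4: d1:11  d2:11  d3:9  d4:10 — peak 11.
Total keeper-days = 41 over 4 days ⇒ peak ≥ ⌈41/4⌉ = 11, so 11 is optimal.

11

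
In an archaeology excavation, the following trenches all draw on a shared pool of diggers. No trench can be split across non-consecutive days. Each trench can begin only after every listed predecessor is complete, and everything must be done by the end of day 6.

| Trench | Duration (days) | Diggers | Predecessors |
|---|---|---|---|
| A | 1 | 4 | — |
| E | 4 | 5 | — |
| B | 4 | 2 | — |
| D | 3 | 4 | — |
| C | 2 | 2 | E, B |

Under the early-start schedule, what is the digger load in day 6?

2

At early start, day 6 has: C.
Demand: 2 = 2.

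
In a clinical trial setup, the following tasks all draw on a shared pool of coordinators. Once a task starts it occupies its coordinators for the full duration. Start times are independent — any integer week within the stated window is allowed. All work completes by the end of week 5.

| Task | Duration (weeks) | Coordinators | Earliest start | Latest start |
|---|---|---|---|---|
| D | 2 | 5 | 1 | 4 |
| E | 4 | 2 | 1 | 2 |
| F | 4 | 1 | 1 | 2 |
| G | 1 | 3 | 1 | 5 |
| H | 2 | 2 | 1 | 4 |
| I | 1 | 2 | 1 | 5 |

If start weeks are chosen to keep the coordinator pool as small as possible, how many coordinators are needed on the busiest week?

8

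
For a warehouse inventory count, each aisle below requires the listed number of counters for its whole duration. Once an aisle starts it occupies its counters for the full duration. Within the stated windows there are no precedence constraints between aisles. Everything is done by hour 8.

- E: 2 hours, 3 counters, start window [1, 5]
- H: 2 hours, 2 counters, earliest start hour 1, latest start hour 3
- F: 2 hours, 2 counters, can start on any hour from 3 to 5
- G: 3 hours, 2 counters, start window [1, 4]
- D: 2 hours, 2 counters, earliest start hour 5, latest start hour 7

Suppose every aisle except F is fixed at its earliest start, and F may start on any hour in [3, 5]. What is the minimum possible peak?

7

F@3: h1:7  h2:7  h3:4  h4:2  h5:2  h6:2  h7:0  h8:0 → peak 7
F@4: h1:7  h2:7  h3:2  h4:2  h5:4  h6:2  h7:0  h8:0 → peak 7
F@5: h1:7  h2:7  h3:2  h4:0  h5:4  h6:4  h7:0  h8:0 → peak 7
Best is F@3, peak 7.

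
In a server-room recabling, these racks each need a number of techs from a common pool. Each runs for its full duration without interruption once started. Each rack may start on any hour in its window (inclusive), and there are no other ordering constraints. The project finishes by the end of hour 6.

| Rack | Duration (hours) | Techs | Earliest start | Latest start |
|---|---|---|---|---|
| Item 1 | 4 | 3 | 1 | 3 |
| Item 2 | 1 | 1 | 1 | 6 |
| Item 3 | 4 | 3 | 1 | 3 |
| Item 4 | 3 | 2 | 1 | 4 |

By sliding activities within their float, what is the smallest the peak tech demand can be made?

8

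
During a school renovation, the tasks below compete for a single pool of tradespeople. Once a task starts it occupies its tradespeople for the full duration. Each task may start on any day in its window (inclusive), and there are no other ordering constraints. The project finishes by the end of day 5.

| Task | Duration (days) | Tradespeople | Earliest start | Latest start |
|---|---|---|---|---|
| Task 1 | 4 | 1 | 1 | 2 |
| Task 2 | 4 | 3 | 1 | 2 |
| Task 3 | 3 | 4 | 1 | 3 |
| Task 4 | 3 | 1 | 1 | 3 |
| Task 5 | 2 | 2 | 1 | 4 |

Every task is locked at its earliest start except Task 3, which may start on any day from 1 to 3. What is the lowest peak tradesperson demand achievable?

9

Task 3@1: d1:11  d2:11  d3:9  d4:4  d5:0 → peak 11
Task 3@2: d1:7  d2:11  d3:9  d4:8  d5:0 → peak 11
Task 3@3: d1:7  d2:7  d3:9  d4:8  d5:4 → peak 9
Best is Task 3@3, peak 9.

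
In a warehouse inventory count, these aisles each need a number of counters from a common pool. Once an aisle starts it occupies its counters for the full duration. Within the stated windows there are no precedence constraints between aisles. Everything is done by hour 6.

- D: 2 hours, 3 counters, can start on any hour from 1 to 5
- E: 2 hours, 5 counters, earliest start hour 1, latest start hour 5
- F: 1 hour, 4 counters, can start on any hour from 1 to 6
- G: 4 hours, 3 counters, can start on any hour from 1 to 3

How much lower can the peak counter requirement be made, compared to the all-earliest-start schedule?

Early-start peak: h1:15  h2:11  h3:3  h4:3  h5:0  h6:0 ⇒ 15.
Leveled (D@1, E@5, F@3, G@1): h1:6  h2:6  h3:7  h4:3  h5:5  h6:5 ⇒ 7.
Reduction 15 − 7 = 8.

8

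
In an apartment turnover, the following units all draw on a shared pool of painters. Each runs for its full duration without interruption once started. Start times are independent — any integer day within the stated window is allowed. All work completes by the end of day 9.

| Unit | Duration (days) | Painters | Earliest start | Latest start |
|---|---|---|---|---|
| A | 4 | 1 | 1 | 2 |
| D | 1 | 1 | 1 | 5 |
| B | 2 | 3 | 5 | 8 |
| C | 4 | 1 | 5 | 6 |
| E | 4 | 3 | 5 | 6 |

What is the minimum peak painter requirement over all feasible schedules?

Schedule A@1, D@1, B@5, C@5, E@5: d1:2  d2:1  d3:1  d4:1  d5:7  d6:7  d7:4  d8:4  d9:0 — peak 7.

7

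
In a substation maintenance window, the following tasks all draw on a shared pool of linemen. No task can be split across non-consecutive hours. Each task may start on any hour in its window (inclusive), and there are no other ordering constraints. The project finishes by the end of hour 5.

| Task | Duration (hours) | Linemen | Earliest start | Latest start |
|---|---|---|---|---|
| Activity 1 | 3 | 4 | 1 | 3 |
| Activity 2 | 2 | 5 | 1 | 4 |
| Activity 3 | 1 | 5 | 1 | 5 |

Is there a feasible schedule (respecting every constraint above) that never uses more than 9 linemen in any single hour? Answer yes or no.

Schedule Activity 1@1, Activity 2@1, Activity 3@3: h1:9  h2:9  h3:9  h4:0  h5:0 — peak 9 ≤ 9.

yes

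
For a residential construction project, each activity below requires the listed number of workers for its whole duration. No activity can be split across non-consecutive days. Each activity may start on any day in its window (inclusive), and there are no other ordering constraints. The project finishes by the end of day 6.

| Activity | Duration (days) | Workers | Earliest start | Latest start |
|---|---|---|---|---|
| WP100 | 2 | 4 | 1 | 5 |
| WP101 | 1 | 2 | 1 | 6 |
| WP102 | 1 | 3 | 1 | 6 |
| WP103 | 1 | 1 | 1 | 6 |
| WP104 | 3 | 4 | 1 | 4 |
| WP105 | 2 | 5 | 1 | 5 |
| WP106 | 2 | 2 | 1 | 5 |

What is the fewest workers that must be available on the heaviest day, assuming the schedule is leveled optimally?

Early-start (WP100@1, WP101@1, WP102@1, WP103@1, WP104@1, WP105@1, WP106@1) gives peak 21: d1:21  d2:15  d3:4  d4:0  d5:0  d6:0.
Shift WP102→3, WP104→2, WP105→5, WP106→4.
Schedule WP100@1, WP101@1, WP102@3, WP103@1, WP104@2, WP105@5, WP106@4: d1:7  d2:8  d3:7  d4:6  d5:7  d6:5 — peak 8.

8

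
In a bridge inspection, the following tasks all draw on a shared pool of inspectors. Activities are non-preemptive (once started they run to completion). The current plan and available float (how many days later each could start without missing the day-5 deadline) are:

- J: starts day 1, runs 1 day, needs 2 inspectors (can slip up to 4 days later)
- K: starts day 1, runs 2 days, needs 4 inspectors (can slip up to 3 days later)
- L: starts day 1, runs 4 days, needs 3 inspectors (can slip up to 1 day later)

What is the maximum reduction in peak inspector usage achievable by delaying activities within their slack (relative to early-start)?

Early-start peak: d1:9  d2:7  d3:3  d4:3  d5:0 ⇒ 9.
Leveled (J@1, K@1, L@2): d1:6  d2:7  d3:3  d4:3  d5:3 ⇒ 7.
Reduction 9 − 7 = 2.

2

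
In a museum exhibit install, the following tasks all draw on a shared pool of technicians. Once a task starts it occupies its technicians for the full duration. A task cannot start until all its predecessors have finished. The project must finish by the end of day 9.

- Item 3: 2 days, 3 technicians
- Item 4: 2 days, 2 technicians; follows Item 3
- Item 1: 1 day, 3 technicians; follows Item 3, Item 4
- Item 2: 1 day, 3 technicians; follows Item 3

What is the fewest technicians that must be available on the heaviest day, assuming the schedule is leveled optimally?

Early-start (Item 3@1, Item 4@3, Item 1@5, Item 2@3) gives peak 5: d1:3  d2:3  d3:5  d4:2  d5:3  d6:0  d7:0  d8:0  d9:0.
Shift Item 2→6.
Schedule Item 3@1, Item 4@3, Item 1@5, Item 2@6: d1:3  d2:3  d3:2  d4:2  d5:3  d6:3  d7:0  d8:0  d9:0 — peak 3.

3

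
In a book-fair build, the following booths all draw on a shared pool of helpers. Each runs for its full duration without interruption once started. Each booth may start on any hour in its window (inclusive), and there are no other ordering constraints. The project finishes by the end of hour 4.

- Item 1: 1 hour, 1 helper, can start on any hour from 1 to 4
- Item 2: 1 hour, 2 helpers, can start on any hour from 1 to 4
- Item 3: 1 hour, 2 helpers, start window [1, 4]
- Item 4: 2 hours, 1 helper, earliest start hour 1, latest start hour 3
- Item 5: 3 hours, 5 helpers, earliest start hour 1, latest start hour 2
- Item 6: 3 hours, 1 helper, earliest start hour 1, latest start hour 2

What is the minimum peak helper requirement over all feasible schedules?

Early-start (Item 1@1, Item 2@1, Item 3@1, Item 4@1, Item 5@1, Item 6@1) gives peak 12: h1:12  h2:7  h3:6  h4:0.
Shift Item 5→2.
Schedule Item 1@1, Item 2@1, Item 3@1, Item 4@1, Item 5@2, Item 6@1: h1:7  h2:7  h3:6  h4:5 — peak 7.
Total helper-hours = 25 over 4 hours ⇒ peak ≥ ⌈25/4⌉ = 7, so 7 is optimal.

7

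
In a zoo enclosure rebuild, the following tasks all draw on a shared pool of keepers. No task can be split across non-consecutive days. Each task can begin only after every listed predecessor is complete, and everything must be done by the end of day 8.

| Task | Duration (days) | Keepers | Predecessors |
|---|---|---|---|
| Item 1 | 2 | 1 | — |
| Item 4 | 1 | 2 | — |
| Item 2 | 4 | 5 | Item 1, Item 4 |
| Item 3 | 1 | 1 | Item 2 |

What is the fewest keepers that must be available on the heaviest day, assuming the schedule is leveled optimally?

5

Schedule Item 1@1, Item 4@1, Item 2@3, Item 3@7: d1:3  d2:1  d3:5  d4:5  d5:5  d6:5  d7:1  d8:0 — peak 5.
No arrangement of the 10 feasible schedules does better.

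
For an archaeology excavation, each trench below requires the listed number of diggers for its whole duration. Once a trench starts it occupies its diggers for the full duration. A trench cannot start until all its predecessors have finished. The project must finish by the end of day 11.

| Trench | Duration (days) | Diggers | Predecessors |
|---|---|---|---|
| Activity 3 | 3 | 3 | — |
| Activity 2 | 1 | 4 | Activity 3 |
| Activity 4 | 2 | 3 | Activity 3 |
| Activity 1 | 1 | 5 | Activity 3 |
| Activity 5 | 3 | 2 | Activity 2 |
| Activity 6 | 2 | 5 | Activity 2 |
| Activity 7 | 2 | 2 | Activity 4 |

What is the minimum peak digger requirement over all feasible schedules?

5

Early-start (Activity 3@1, Activity 2@4, Activity 4@4, Activity 1@4, Activity 5@5, Activity 6@5, Activity 7@6) gives peak 12: d1:3  d2:3  d3:3  d4:12  d5:10  d6:9  d7:4  d8:0  d9:0  d10:0  d11:0.
Shift Activity 4→5, Activity 1→9, Activity 6→10, Activity 7→7.
Schedule Activity 3@1, Activity 2@4, Activity 4@5, Activity 1@9, Activity 5@5, Activity 6@10, Activity 7@7: d1:3  d2:3  d3:3  d4:4  d5:5  d6:5  d7:4  d8:2  d9:5  d10:5  d11:5 — peak 5.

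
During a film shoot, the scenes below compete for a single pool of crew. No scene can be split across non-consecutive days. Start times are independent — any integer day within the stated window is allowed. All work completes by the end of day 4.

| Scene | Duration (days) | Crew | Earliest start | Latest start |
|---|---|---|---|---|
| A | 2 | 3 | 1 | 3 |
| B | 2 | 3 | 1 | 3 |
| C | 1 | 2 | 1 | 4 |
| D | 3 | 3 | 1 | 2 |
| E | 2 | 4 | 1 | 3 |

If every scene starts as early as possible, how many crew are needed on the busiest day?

Early-start schedule: A@1, B@1, C@1, D@1, E@1.
Load per day: day 1: 15, day 2: 13, day 3: 3, day 4: 0.
Peak is 15.

15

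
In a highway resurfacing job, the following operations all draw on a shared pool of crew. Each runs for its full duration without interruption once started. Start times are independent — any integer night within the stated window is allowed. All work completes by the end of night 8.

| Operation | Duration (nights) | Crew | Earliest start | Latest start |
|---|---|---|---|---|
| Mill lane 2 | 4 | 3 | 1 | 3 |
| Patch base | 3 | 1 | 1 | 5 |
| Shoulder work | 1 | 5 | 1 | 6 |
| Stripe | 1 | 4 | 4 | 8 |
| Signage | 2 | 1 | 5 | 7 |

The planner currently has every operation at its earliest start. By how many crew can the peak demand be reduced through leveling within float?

Early-start peak: n1:9  n2:4  n3:4  n4:7  n5:1  n6:1  n7:0  n8:0 ⇒ 9.
Leveled (Mill lane 2@1, Patch base@1, Shoulder work@5, Stripe@6, Signage@6): n1:4  n2:4  n3:4  n4:3  n5:5  n6:5  n7:1  n8:0 ⇒ 5.
Reduction 9 − 5 = 4.

4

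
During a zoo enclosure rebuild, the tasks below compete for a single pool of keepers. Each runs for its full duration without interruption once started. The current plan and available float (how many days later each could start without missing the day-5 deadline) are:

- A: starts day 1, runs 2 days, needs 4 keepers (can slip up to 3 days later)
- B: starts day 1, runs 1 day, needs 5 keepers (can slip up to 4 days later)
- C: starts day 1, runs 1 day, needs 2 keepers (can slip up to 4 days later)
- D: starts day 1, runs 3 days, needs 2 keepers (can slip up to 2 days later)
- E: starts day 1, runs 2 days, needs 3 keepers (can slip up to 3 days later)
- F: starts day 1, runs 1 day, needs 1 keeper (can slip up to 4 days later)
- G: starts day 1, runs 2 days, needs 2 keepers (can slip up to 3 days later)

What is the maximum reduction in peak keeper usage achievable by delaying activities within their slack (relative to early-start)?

Early-start peak: d1:19  d2:11  d3:2  d4:0  d5:0 ⇒ 19.
Leveled (A@1, B@3, C@1, D@2, E@4, F@1, G@4): d1:7  d2:6  d3:7  d4:7  d5:5 ⇒ 7.
Reduction 19 − 7 = 12.

12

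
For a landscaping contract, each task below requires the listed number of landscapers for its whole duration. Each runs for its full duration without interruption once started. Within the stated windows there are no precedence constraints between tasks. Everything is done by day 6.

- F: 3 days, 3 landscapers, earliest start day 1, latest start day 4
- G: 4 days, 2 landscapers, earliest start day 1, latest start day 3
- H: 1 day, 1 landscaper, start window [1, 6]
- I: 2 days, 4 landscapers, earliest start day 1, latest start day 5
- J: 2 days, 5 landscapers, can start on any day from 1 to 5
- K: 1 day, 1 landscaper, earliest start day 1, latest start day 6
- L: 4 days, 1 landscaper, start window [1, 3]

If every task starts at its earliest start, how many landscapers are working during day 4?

At early start, day 4 has: G, L.
Demand: 2 + 1 = 3.

3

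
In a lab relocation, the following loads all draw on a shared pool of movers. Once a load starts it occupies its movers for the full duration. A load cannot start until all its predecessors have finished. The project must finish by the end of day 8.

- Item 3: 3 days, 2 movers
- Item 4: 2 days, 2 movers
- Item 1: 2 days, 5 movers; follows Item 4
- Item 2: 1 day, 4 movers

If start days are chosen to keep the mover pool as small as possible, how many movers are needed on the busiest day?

5

Early-start (Item 3@1, Item 4@1, Item 1@3, Item 2@1) gives peak 8: d1:8  d2:4  d3:7  d4:5  d5:0  d6:0  d7:0  d8:0.
Shift Item 1→4, Item 2→6.
Schedule Item 3@1, Item 4@1, Item 1@4, Item 2@6: d1:4  d2:4  d3:2  d4:5  d5:5  d6:4  d7:0  d8:0 — peak 5.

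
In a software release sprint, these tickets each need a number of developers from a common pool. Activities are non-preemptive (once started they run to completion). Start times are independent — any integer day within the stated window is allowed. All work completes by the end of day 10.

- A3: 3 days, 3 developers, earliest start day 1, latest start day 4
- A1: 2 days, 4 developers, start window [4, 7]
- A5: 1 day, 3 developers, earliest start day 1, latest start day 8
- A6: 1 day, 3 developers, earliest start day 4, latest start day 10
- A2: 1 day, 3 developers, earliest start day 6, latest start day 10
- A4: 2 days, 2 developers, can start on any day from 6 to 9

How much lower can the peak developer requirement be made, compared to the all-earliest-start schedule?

3

Early-start peak: d1:6  d2:3  d3:3  d4:7  d5:4  d6:5  d7:2  d8:0  d9:0  d10:0 ⇒ 7.
Leveled (A3@1, A1@4, A5@6, A6@7, A2@8, A4@9): d1:3  d2:3  d3:3  d4:4  d5:4  d6:3  d7:3  d8:3  d9:2  d10:2 ⇒ 4.
Reduction 7 − 4 = 3.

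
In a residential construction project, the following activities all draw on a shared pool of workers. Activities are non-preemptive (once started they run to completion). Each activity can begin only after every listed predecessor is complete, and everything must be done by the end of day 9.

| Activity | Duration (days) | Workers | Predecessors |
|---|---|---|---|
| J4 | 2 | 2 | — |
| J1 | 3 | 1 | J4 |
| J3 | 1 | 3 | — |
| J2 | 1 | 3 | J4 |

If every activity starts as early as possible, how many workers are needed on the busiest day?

Early-start schedule: J4@1, J1@3, J3@1, J2@3.
Load per day: day 1: 5, day 2: 2, day 3: 4, day 4: 1, day 5: 1, day 6: 0, day 7: 0, day 8: 0, day 9: 0.
Peak is 5.

5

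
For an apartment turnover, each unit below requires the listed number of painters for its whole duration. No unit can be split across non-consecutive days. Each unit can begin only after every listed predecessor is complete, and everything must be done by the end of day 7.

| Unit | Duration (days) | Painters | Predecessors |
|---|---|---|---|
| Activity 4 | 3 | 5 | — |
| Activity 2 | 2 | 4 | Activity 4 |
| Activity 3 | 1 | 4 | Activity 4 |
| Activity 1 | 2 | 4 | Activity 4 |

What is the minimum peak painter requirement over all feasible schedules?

Early-start (Activity 4@1, Activity 2@4, Activity 3@4, Activity 1@4) gives peak 12: d1:5  d2:5  d3:5  d4:12  d5:8  d6:0  d7:0.
Shift Activity 1→5.
Schedule Activity 4@1, Activity 2@4, Activity 3@4, Activity 1@5: d1:5  d2:5  d3:5  d4:8  d5:8  d6:4  d7:0 — peak 8.

8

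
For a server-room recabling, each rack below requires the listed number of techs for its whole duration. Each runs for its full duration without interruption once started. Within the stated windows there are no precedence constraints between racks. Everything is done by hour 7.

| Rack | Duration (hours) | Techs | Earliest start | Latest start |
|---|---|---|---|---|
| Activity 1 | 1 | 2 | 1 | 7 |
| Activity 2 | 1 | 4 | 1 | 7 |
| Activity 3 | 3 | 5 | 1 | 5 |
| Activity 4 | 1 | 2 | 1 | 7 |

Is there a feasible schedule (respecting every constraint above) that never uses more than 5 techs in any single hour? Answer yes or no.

yes

Schedule Activity 1@1, Activity 2@2, Activity 3@3, Activity 4@1: h1:4  h2:4  h3:5  h4:5  h5:5  h6:0  h7:0 — peak 5 ≤ 5.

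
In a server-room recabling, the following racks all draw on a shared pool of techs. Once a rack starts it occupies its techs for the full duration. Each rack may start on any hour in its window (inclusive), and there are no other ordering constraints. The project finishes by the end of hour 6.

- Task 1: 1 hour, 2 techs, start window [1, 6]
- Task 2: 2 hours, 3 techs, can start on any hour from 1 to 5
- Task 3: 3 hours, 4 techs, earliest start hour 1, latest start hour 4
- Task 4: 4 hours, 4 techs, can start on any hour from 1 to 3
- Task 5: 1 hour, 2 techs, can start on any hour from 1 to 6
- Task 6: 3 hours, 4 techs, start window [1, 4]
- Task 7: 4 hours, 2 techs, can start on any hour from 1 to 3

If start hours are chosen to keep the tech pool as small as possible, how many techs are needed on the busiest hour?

Early-start (Task 1@1, Task 2@1, Task 3@1, Task 4@1, Task 5@1, Task 6@1, Task 7@1) gives peak 21: h1:21  h2:17  h3:14  h4:6  h5:0  h6:0.
Shift Task 4→3, Task 5→2, Task 6→4, Task 7→3.
Schedule Task 1@1, Task 2@1, Task 3@1, Task 4@3, Task 5@2, Task 6@4, Task 7@3: h1:9  h2:9  h3:10  h4:10  h5:10  h6:10 — peak 10.
Total tech-hours = 58 over 6 hours ⇒ peak ≥ ⌈58/6⌉ = 10, so 10 is optimal.

10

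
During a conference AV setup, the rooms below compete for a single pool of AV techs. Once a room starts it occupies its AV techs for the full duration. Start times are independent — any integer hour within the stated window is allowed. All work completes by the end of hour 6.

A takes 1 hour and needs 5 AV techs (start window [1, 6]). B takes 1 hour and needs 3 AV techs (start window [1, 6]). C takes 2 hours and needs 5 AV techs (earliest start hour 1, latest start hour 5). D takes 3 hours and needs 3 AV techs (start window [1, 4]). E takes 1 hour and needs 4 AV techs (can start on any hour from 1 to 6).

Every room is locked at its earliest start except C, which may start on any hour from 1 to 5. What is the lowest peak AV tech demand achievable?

C@1: h1:20  h2:8  h3:3  h4:0  h5:0  h6:0 → peak 20
C@2: h1:15  h2:8  h3:8  h4:0  h5:0  h6:0 → peak 15
C@3: h1:15  h2:3  h3:8  h4:5  h5:0  h6:0 → peak 15
C@4: h1:15  h2:3  h3:3  h4:5  h5:5  h6:0 → peak 15
C@5: h1:15  h2:3  h3:3  h4:0  h5:5  h6:5 → peak 15
Best is C@2, peak 15.

15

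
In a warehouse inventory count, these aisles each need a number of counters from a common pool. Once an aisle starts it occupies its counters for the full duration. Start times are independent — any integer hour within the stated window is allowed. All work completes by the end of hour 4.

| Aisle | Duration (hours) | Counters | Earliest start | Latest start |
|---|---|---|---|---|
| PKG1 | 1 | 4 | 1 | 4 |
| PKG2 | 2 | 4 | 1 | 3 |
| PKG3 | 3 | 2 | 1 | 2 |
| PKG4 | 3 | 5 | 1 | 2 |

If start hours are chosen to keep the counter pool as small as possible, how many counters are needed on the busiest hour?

Early-start (PKG1@1, PKG2@1, PKG3@1, PKG4@1) gives peak 15: h1:15  h2:11  h3:7  h4:0.
Shift PKG4→2.
Schedule PKG1@1, PKG2@1, PKG3@1, PKG4@2: h1:10  h2:11  h3:7  h4:5 — peak 11.

11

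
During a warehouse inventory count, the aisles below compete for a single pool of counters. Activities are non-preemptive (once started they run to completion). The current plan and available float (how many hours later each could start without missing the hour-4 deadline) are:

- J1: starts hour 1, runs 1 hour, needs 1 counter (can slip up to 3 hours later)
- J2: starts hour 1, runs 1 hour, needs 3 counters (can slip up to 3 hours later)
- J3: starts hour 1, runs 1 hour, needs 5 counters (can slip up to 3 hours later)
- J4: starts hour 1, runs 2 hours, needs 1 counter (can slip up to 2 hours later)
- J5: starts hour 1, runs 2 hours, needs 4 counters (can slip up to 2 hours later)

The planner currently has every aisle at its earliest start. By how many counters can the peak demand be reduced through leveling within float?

9

Early-start peak: h1:14  h2:5  h3:0  h4:0 ⇒ 14.
Leveled (J1@1, J2@1, J3@2, J4@3, J5@3): h1:4  h2:5  h3:5  h4:5 ⇒ 5.
Reduction 14 − 5 = 9.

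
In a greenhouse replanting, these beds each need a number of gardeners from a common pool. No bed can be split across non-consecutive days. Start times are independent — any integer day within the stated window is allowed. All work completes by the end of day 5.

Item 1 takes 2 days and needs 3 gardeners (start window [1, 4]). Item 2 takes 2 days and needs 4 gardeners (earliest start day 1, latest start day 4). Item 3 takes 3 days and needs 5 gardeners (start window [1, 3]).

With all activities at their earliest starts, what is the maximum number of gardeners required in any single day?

Early-start schedule: Item 1@1, Item 2@1, Item 3@1.
Load per day: day 1: 12, day 2: 12, day 3: 5, day 4: 0, day 5: 0.
Peak is 12.

12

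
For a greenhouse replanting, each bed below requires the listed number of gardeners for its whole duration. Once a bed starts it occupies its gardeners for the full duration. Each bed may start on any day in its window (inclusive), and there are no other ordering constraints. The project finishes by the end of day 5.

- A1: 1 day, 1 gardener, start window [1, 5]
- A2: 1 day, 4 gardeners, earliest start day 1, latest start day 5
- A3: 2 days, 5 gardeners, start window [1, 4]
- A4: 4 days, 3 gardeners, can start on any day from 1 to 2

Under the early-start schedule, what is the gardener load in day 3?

At early start, day 3 has: A4.
Demand: 3 = 3.

3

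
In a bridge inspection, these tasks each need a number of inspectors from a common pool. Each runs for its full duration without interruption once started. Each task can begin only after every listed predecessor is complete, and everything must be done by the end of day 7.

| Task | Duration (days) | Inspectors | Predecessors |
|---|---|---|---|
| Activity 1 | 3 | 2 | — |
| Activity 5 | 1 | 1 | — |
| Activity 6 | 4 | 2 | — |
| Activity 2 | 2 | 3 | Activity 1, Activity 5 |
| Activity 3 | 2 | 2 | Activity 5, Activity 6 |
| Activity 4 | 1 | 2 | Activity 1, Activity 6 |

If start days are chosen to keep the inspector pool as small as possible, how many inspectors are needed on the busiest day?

5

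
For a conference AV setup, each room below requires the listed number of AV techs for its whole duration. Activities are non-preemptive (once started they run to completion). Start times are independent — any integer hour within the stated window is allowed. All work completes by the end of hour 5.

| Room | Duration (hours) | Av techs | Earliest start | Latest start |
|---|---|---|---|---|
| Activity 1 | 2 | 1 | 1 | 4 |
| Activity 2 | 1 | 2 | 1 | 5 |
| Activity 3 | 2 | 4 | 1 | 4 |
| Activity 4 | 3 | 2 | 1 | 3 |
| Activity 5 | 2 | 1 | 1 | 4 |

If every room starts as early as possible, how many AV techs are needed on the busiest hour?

Early-start schedule: Activity 1@1, Activity 2@1, Activity 3@1, Activity 4@1, Activity 5@1.
Load per hour: hour 1: 10, hour 2: 8, hour 3: 2, hour 4: 0, hour 5: 0.
Peak is 10.

10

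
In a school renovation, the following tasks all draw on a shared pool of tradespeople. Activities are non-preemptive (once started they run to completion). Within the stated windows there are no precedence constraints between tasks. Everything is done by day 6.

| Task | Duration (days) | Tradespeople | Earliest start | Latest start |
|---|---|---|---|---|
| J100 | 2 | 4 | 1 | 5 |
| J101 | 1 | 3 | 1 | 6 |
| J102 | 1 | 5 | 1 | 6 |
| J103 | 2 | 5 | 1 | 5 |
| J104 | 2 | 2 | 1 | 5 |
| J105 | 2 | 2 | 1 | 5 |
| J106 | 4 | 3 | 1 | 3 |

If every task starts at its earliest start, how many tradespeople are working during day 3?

At early start, day 3 has: J106.
Demand: 3 = 3.

3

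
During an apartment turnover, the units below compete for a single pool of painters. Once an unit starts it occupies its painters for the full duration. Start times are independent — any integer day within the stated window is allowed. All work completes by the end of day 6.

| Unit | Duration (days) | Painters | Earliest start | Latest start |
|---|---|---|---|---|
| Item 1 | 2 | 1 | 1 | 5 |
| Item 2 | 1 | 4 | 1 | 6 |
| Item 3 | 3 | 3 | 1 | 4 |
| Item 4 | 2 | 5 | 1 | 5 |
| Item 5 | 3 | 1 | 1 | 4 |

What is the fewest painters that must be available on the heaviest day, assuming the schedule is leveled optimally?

Early-start (Item 1@1, Item 2@1, Item 3@1, Item 4@1, Item 5@1) gives peak 14: d1:14  d2:10  d3:4  d4:0  d5:0  d6:0.
Shift Item 3→2, Item 4→5, Item 5→2.
Schedule Item 1@1, Item 2@1, Item 3@2, Item 4@5, Item 5@2: d1:5  d2:5  d3:4  d4:4  d5:5  d6:5 — peak 5.
Total painter-days = 28 over 6 days ⇒ peak ≥ ⌈28/6⌉ = 5, so 5 is optimal.

5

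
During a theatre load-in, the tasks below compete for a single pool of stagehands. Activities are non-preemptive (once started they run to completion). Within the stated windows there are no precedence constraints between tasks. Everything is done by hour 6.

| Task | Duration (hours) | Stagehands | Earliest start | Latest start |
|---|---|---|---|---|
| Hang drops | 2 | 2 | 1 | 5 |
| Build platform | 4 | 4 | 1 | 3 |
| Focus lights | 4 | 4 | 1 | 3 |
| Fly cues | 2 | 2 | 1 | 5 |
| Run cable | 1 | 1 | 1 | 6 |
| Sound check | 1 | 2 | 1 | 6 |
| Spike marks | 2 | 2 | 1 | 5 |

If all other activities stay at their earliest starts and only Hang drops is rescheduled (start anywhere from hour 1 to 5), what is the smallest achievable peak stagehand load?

15

Hang drops@1: h1:17  h2:14  h3:8  h4:8  h5:0  h6:0 → peak 17
Hang drops@2: h1:15  h2:14  h3:10  h4:8  h5:0  h6:0 → peak 15
Hang drops@3: h1:15  h2:12  h3:10  h4:10  h5:0  h6:0 → peak 15
Hang drops@4: h1:15  h2:12  h3:8  h4:10  h5:2  h6:0 → peak 15
Hang drops@5: h1:15  h2:12  h3:8  h4:8  h5:2  h6:2 → peak 15
Best is Hang drops@2, peak 15.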